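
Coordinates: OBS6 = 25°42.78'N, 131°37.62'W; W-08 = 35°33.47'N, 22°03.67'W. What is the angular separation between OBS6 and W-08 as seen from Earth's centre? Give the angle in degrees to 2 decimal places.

OBS6: φ = +25.71300°, λ = -131.62700°
W-08: φ = +35.55783°, λ = -22.06117°
Δφ = 9.8448°,  Δλ = 109.5658°
a = sin²(Δφ/2) + cos φ₁ cos φ₂ sin²(Δλ/2) = 0.496581
c = 2·arcsin(√a) = 1.563959 rad = 89.6082°

89.61°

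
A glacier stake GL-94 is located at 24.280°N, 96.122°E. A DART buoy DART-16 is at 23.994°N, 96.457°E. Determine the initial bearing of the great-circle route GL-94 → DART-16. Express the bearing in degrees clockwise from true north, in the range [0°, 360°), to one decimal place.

133.0°

Δλ = 0.3350°
y = sin Δλ · cos φ₂ = 0.005342
x = cos φ₁ sin φ₂ − sin φ₁ cos φ₂ cos Δλ = -0.004985
θ = atan2(y, x) = 133.0235° → 133.0235° (mod 360°)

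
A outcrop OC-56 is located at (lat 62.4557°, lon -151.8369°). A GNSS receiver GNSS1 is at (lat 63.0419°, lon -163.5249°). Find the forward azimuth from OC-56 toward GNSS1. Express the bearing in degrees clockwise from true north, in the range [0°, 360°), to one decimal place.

281.4°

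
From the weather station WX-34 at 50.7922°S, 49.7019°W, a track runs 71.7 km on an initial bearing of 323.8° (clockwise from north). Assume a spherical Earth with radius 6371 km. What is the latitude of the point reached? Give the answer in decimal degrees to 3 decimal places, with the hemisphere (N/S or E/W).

δ = d/R = 71.7/6371 = 0.011254 rad
φ₂ = arcsin(sin φ₁ cos δ + cos φ₁ sin δ cos θ)
   = arcsin(-0.77486·0.99994 + 0.63213·0.01125·0.80696) = -50.27033°
λ₂ = λ₁ + atan2(sin θ sin δ cos φ₁, cos δ − sin φ₁ sin φ₂) = -50.29772°

50.270°S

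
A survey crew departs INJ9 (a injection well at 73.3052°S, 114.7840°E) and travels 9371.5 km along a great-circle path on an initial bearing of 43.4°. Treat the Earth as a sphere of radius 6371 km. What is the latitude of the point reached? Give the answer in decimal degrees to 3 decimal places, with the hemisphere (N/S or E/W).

6.443°N

δ = d/R = 9371.5/6371 = 1.470962 rad
φ₂ = arcsin(sin φ₁ cos δ + cos φ₁ sin δ cos θ)
   = arcsin(-0.95785·0.09967 + 0.28727·0.99502·0.72657) = 6.44326°
λ₂ = λ₁ + atan2(sin θ sin δ cos φ₁, cos δ − sin φ₁ sin φ₂) = 158.25696°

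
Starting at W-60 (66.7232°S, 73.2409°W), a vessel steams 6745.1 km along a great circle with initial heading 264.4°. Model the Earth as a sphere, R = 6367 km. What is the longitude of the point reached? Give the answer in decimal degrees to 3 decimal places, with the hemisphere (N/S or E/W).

155.678°W

δ = d/R = 6745.1/6367 = 1.059384 rad
φ₂ = arcsin(sin φ₁ cos δ + cos φ₁ sin δ cos θ)
   = arcsin(-0.91861·0.48941 + 0.39517·0.87205·-0.09758) = -28.89478°
λ₂ = λ₁ + atan2(sin θ sin δ cos φ₁, cos δ − sin φ₁ sin φ₂) = -155.67795°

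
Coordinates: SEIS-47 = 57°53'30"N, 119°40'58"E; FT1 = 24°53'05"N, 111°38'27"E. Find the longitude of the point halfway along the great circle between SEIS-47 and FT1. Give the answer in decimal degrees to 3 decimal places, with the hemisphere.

114.610°E

SEIS-47: φ = +57.89167°, λ = +119.68278°
FT1: φ = +24.88472°, λ = +111.64083°
Bx = cos φ₂ cos Δλ = 0.898235,  By = cos φ₂ sin Δλ = -0.126909
φₘ = atan2(sin φ₁ + sin φ₂, √((cos φ₁ + Bx)² + By²)) = 41.45346°
λₘ = λ₁ + atan2(By, cos φ₁ + Bx) = 114.61033°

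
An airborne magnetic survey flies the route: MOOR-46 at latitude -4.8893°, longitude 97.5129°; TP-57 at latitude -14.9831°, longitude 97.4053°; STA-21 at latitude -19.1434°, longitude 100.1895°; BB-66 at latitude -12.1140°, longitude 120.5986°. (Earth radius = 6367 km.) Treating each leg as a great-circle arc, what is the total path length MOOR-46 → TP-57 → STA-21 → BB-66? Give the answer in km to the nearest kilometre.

3988 km

MOOR-46→TP-57: c = 0.176180 rad, d = 1121.74 km
TP-57→STA-21: c = 0.086192 rad, d = 548.79 km
STA-21→BB-66: c = 0.363939 rad, d = 2317.20 km
Total = 1121.74 + 548.79 + 2317.20 = 3987.72 km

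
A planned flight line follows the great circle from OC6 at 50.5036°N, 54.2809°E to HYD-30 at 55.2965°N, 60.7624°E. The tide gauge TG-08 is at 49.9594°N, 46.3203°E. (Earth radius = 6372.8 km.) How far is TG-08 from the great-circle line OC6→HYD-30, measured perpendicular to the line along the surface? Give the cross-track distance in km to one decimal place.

δ₁₃ = central angle OC6→TG-08 = 0.089340 rad  (haversine)
θ₁₃ = bearing OC6→TG-08 = 266.971°,  θ₁₂ = bearing OC6→HYD-30 = 36.655°
dₓₜ = R·arcsin(sin δ₁₃ · sin(θ₁₃ − θ₁₂)) = 6372.8·arcsin(0.08922·sin(230.316°)) = -437.917 km
|dₓₜ| = 437.917 km

437.9 km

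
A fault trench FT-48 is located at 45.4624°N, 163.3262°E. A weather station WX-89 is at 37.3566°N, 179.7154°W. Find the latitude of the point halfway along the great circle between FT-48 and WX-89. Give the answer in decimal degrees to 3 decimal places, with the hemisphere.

41.721°N

Bx = cos φ₂ cos Δλ = 0.760311,  By = cos φ₂ sin Δλ = 0.231847
φₘ = atan2(sin φ₁ + sin φ₂, √((cos φ₁ + Bx)² + By²)) = 41.72086°
λₘ = λ₁ + atan2(By, cos φ₁ + Bx) = 172.33913°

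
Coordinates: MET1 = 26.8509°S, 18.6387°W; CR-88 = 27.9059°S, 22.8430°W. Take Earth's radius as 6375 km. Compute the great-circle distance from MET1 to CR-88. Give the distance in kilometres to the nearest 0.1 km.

431.6 km

Δφ = -1.0550°,  Δλ = -4.2043°
a = sin²(Δφ/2) + cos φ₁ cos φ₂ sin²(Δλ/2) = 0.001146
c = 2·arcsin(√a) = 0.067707 rad = 3.8793°
d = R·c = 6375 × 0.067707 = 431.6 km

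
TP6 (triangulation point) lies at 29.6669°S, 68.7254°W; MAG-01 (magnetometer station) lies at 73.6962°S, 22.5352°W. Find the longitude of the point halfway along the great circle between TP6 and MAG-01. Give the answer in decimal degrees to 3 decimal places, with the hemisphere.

Bx = cos φ₂ cos Δλ = 0.194340,  By = cos φ₂ sin Δλ = 0.202587
φₘ = atan2(sin φ₁ + sin φ₂, √((cos φ₁ + Bx)² + By²)) = -53.34932°
λₘ = λ₁ + atan2(By, cos φ₁ + Bx) = -57.93791°

57.938°W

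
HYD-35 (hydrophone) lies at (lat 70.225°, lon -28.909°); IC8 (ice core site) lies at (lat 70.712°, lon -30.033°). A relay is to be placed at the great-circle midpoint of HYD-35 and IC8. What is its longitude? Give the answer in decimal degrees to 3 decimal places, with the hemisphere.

29.464°W

Bx = cos φ₂ cos Δλ = 0.330253,  By = cos φ₂ sin Δλ = -0.006480
φₘ = atan2(sin φ₁ + sin φ₂, √((cos φ₁ + Bx)² + By²)) = 70.46937°
λₘ = λ₁ + atan2(By, cos φ₁ + Bx) = -29.46427°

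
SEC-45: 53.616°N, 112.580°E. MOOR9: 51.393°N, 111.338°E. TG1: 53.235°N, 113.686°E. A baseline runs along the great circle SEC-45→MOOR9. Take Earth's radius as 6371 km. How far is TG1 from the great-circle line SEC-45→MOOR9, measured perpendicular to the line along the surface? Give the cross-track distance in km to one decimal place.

δ₁₃ = central angle SEC-45→TG1 = 0.013286 rad  (haversine)
θ₁₃ = bearing SEC-45→TG1 = 119.588°,  θ₁₂ = bearing SEC-45→MOOR9 = 199.277°
dₓₜ = R·arcsin(sin δ₁₃ · sin(θ₁₃ − θ₁₂)) = 6371·arcsin(0.01329·sin(-79.689°)) = -83.277 km
|dₓₜ| = 83.277 km

83.3 km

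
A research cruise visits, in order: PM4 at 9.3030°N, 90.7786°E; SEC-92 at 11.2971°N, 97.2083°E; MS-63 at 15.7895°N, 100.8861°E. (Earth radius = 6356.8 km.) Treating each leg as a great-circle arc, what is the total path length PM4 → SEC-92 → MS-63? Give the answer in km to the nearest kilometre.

1373 km

PM4→SEC-92: c = 0.115759 rad, d = 735.86 km
SEC-92→MS-63: c = 0.100198 rad, d = 636.94 km
Total = 735.86 + 636.94 = 1372.79 km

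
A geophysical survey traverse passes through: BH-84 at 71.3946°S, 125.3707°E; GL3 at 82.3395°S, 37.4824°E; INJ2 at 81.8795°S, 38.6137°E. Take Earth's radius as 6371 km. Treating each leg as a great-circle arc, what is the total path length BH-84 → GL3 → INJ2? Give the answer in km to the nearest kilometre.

BH-84→GL3: c = 0.345674 rad, d = 2202.29 km
GL3→INJ2: c = 0.008473 rad, d = 53.98 km
Total = 2202.29 + 53.98 = 2256.27 km

2256 km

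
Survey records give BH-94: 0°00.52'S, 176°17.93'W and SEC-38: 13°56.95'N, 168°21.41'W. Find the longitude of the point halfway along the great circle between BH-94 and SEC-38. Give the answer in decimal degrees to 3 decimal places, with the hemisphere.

BH-94: φ = -0.00867°, λ = -176.29883°
SEC-38: φ = +13.94917°, λ = -168.35683°
Bx = cos φ₂ cos Δλ = 0.961201,  By = cos φ₂ sin Δλ = 0.134096
φₘ = atan2(sin φ₁ + sin φ₂, √((cos φ₁ + Bx)² + By²)) = 6.98685°
λₘ = λ₁ + atan2(By, cos φ₁ + Bx) = -172.38736°

172.387°W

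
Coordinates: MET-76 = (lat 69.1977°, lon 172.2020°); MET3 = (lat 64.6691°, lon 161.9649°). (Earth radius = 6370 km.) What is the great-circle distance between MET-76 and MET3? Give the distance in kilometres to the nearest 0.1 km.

670.9 km

Δφ = -4.5286°,  Δλ = -10.2371°
a = sin²(Δφ/2) + cos φ₁ cos φ₂ sin²(Δλ/2) = 0.002770
c = 2·arcsin(√a) = 0.105318 rad = 6.0343°
d = R·c = 6370 × 0.105318 = 670.9 km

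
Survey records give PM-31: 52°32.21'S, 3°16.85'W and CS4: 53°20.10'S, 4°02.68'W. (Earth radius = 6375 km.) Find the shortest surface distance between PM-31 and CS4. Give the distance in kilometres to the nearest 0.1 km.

PM-31: φ = -52.53683°, λ = -3.28083°
CS4: φ = -53.33500°, λ = -4.04467°
Δφ = -0.7982°,  Δλ = -0.7638°
a = sin²(Δφ/2) + cos φ₁ cos φ₂ sin²(Δλ/2) = 0.000065
c = 2·arcsin(√a) = 0.016082 rad = 0.9214°
d = R·c = 6375 × 0.016082 = 102.5 km

102.5 km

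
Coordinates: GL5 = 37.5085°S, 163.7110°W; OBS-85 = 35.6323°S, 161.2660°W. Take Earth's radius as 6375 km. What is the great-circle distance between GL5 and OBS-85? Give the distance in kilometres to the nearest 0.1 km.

302.2 km

Δφ = 1.8762°,  Δλ = 2.4450°
a = sin²(Δφ/2) + cos φ₁ cos φ₂ sin²(Δλ/2) = 0.000562
c = 2·arcsin(√a) = 0.047397 rad = 2.7157°
d = R·c = 6375 × 0.047397 = 302.2 km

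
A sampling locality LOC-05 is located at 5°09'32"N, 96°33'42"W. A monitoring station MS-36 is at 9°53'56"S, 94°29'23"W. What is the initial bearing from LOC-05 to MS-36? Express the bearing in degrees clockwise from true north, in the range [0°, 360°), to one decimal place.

172.2°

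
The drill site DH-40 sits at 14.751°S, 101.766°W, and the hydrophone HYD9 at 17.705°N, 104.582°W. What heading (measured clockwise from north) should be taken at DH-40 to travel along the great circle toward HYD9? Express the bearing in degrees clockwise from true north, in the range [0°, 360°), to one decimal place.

355.0°

Δλ = -2.8160°
y = sin Δλ · cos φ₂ = -0.046802
x = cos φ₁ sin φ₂ − sin φ₁ cos φ₂ cos Δλ = 0.536359
θ = atan2(y, x) = -4.9869° → 355.0131° (mod 360°)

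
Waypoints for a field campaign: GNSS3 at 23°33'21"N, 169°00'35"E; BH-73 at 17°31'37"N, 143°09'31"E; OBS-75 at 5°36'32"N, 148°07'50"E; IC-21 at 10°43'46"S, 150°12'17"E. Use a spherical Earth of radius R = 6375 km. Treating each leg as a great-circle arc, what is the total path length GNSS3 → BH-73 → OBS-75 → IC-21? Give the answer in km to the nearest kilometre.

6036 km

GNSS3: φ = +23.55583°, λ = +169.00972°
BH-73: φ = +17.52694°, λ = +143.15861°
OBS-75: φ = +5.60889°, λ = +148.13056°
IC-21: φ = -10.72944°, λ = +150.20472°
GNSS3→BH-73: c = 0.434700 rad, d = 2771.21 km
BH-73→OBS-75: c = 0.224646 rad, d = 1432.12 km
OBS-75→IC-21: c = 0.287426 rad, d = 1832.34 km
Total = 2771.21 + 1432.12 + 1832.34 = 6035.67 km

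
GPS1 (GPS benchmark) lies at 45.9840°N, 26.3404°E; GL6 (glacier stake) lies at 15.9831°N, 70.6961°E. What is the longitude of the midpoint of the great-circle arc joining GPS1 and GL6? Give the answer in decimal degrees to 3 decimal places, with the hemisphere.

52.271°E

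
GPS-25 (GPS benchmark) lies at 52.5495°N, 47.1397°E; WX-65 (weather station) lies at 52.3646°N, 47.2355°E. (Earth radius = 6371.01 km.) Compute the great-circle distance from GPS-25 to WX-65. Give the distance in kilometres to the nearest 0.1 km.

21.6 km

Δφ = -0.1849°,  Δλ = 0.0958°
a = sin²(Δφ/2) + cos φ₁ cos φ₂ sin²(Δλ/2) = 0.000003
c = 2·arcsin(√a) = 0.003384 rad = 0.1939°
d = R·c = 6371.01 × 0.003384 = 21.6 km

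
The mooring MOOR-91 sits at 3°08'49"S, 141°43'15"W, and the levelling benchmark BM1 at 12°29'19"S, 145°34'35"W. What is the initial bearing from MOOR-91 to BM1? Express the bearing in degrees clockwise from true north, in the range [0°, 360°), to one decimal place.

202.0°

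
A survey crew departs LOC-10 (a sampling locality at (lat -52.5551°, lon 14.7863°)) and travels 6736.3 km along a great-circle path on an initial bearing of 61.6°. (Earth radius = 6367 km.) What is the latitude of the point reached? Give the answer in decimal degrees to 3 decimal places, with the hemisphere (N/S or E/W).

δ = d/R = 6736.3/6367 = 1.058002 rad
φ₂ = arcsin(sin φ₁ cos δ + cos φ₁ sin δ cos θ)
   = arcsin(-0.79394·0.49061 + 0.60800·0.87138·0.47562) = -7.90515°
λ₂ = λ₁ + atan2(sin θ sin δ cos φ₁, cos δ − sin φ₁ sin φ₂) = 65.48805°

7.905°S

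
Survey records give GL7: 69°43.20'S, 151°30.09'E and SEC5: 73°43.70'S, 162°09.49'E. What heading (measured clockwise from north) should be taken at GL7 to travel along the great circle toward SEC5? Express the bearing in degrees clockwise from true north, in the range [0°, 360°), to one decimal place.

145.2°

GL7: φ = -69.72000°, λ = +151.50150°
SEC5: φ = -73.72833°, λ = +162.15817°
Δλ = 10.6567°
y = sin Δλ · cos φ₂ = 0.051814
x = cos φ₁ sin φ₂ − sin φ₁ cos φ₂ cos Δλ = -0.074434
θ = atan2(y, x) = 145.1581° → 145.1581° (mod 360°)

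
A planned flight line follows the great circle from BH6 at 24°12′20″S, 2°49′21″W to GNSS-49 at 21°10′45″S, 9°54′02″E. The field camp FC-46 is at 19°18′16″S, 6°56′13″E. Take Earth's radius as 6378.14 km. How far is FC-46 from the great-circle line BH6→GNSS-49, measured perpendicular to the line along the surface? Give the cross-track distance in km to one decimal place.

287.3 km

BH6: φ = -24.20556°, λ = -2.82250°
GNSS-49: φ = -21.17917°, λ = +9.90056°
FC-46: φ = -19.30444°, λ = +6.93694°
δ₁₃ = central angle BH6→FC-46 = 0.179762 rad  (haversine)
θ₁₃ = bearing BH6→FC-46 = 63.479°,  θ₁₂ = bearing BH6→GNSS-49 = 78.065°
dₓₜ = R·arcsin(sin δ₁₃ · sin(θ₁₃ − θ₁₂)) = 6378.14·arcsin(0.17880·sin(-14.586°)) = -287.275 km
|dₓₜ| = 287.275 km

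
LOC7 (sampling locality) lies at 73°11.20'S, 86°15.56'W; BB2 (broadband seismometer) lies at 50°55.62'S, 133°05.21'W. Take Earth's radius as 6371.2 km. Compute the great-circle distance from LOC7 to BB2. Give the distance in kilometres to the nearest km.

3312 km

LOC7: φ = -73.18667°, λ = -86.25933°
BB2: φ = -50.92700°, λ = -133.08683°
Δφ = 22.2597°,  Δλ = -46.8275°
a = sin²(Δφ/2) + cos φ₁ cos φ₂ sin²(Δλ/2) = 0.066050
c = 2·arcsin(√a) = 0.519839 rad = 29.7846°
d = R·c = 6371.2 × 0.519839 = 3312.0 km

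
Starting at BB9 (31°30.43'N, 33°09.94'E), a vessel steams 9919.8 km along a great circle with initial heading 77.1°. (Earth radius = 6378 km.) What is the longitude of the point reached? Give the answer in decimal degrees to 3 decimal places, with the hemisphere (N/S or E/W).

129.225°E

BB9: φ = +31.50717°, λ = +33.16567°
δ = d/R = 9919.8/6378 = 1.555315 rad
φ₂ = arcsin(sin φ₁ cos δ + cos φ₁ sin δ cos θ)
   = arcsin(0.52261·0.01548 + 0.85257·0.99988·0.22325) = 11.44369°
λ₂ = λ₁ + atan2(sin θ sin δ cos φ₁, cos δ − sin φ₁ sin φ₂) = 129.22497°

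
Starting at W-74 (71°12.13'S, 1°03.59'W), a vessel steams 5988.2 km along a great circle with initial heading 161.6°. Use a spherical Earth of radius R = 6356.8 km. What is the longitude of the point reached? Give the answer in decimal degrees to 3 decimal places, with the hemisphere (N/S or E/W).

153.512°E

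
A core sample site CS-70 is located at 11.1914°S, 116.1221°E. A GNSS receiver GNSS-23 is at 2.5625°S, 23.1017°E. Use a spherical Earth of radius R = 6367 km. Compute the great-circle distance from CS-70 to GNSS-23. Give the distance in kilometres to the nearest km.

10275 km

Δφ = 8.6289°,  Δλ = -93.0204°
a = sin²(Δφ/2) + cos φ₁ cos φ₂ sin²(Δλ/2) = 0.521480
c = 2·arcsin(√a) = 1.613770 rad = 92.4622°
d = R·c = 6367 × 1.613770 = 10274.9 km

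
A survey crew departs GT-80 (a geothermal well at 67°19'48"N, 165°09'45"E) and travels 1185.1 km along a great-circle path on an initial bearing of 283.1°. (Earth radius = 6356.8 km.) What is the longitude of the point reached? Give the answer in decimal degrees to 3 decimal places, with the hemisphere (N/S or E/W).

GT-80: φ = +67.33000°, λ = +165.16250°
δ = d/R = 1185.1/6356.8 = 0.186430 rad
φ₂ = arcsin(sin φ₁ cos δ + cos φ₁ sin δ cos θ)
   = arcsin(0.92274·0.98267 + 0.38542·0.18535·0.22665) = 67.36014°
λ₂ = λ₁ + atan2(sin θ sin δ cos φ₁, cos δ − sin φ₁ sin φ₂) = 137.19429°

137.194°E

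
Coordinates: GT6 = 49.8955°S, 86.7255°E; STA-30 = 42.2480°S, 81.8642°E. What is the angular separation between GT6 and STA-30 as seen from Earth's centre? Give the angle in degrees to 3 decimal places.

8.354°

Δφ = 7.6475°,  Δλ = -4.8613°
a = sin²(Δφ/2) + cos φ₁ cos φ₂ sin²(Δλ/2) = 0.005305
c = 2·arcsin(√a) = 0.145799 rad = 8.3536°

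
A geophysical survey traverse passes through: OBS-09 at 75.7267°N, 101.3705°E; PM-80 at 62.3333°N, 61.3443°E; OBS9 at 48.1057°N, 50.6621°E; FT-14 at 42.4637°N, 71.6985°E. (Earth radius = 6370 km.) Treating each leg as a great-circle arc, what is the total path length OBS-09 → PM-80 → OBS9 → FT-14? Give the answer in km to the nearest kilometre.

OBS-09→PM-80: c = 0.330174 rad, d = 2103.21 km
PM-80→OBS9: c = 0.269313 rad, d = 1715.52 km
OBS9→FT-14: c = 0.275371 rad, d = 1754.11 km
Total = 2103.21 + 1715.52 + 1754.11 = 5572.84 km

5573 km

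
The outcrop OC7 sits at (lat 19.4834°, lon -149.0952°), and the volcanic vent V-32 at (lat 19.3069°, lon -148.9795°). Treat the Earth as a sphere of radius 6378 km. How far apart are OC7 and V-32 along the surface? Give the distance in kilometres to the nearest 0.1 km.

Δφ = -0.1765°,  Δλ = 0.1157°
a = sin²(Δφ/2) + cos φ₁ cos φ₂ sin²(Δλ/2) = 0.000003
c = 2·arcsin(√a) = 0.003622 rad = 0.2075°
d = R·c = 6378 × 0.003622 = 23.1 km

23.1 km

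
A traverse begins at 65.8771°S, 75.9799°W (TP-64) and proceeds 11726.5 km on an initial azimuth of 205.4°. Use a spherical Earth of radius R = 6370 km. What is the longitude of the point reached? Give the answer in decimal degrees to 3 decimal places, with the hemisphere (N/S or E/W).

128.603°E

δ = d/R = 11726.5/6370 = 1.840895 rad
φ₂ = arcsin(sin φ₁ cos δ + cos φ₁ sin δ cos θ)
   = arcsin(-0.91267·-0.26683 + 0.40870·0.96374·-0.90334) = -6.44671°
λ₂ = λ₁ + atan2(sin θ sin δ cos φ₁, cos δ − sin φ₁ sin φ₂) = 128.60332°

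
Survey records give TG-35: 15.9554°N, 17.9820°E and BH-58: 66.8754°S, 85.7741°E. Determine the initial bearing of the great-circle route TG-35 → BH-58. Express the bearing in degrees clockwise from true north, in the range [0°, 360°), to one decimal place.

Δλ = 67.7921°
y = sin Δλ · cos φ₂ = 0.363599
x = cos φ₁ sin φ₂ − sin φ₁ cos φ₂ cos Δλ = -0.925029
θ = atan2(y, x) = 158.5418° → 158.5418° (mod 360°)

158.5°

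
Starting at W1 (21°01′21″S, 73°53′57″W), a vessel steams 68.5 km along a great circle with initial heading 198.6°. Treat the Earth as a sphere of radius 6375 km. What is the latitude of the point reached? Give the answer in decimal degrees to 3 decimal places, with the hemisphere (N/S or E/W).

21.606°S

W1: φ = -21.02250°, λ = -73.89917°
δ = d/R = 68.5/6375 = 0.010745 rad
φ₂ = arcsin(sin φ₁ cos δ + cos φ₁ sin δ cos θ)
   = arcsin(-0.35873·0.99994 + 0.93344·0.01074·-0.94777) = -21.60586°
λ₂ = λ₁ + atan2(sin θ sin δ cos φ₁, cos δ − sin φ₁ sin φ₂) = -74.11037°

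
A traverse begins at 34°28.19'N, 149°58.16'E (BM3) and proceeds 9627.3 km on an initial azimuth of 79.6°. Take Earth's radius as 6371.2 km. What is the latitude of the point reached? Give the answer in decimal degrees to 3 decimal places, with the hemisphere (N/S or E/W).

10.506°N

BM3: φ = +34.46983°, λ = +149.96933°
δ = d/R = 9627.3/6371.2 = 1.511065 rad
φ₂ = arcsin(sin φ₁ cos δ + cos φ₁ sin δ cos θ)
   = arcsin(0.56597·0.05970 + 0.82442·0.99822·0.18052) = 10.50637°
λ₂ = λ₁ + atan2(sin θ sin δ cos φ₁, cos δ − sin φ₁ sin φ₂) = -116.95400°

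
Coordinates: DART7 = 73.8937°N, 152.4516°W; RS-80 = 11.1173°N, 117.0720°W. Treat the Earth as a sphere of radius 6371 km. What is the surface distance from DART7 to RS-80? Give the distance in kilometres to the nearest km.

Δφ = -62.7764°,  Δλ = 35.3796°
a = sin²(Δφ/2) + cos φ₁ cos φ₂ sin²(Δλ/2) = 0.296402
c = 2·arcsin(√a) = 1.151415 rad = 65.9712°
d = R·c = 6371 × 1.151415 = 7335.7 km

7336 km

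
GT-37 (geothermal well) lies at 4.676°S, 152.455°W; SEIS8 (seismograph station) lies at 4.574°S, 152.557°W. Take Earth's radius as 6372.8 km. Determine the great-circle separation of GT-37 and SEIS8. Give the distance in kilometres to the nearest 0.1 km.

16.0 km

Δφ = 0.1020°,  Δλ = -0.1020°
a = sin²(Δφ/2) + cos φ₁ cos φ₂ sin²(Δλ/2) = 0.000002
c = 2·arcsin(√a) = 0.002514 rad = 0.1440°
d = R·c = 6372.8 × 0.002514 = 16.0 km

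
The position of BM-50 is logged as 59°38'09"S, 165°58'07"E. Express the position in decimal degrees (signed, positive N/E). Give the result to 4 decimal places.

lat: 59.6358° S → -59.6358°
lon: 165.9686° E → +165.9686°

-59.6358°, +165.9686°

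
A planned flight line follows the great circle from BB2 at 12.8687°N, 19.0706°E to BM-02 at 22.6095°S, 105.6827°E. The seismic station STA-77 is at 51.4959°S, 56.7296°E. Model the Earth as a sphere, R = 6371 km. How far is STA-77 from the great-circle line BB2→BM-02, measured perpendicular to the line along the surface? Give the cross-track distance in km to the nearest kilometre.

4570 km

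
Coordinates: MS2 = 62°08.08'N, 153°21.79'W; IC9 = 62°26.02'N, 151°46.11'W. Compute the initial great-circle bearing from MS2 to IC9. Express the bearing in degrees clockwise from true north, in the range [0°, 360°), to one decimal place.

MS2: φ = +62.13467°, λ = -153.36317°
IC9: φ = +62.43367°, λ = -151.76850°
Δλ = 1.5947°
y = sin Δλ · cos φ₂ = 0.012878
x = cos φ₁ sin φ₂ − sin φ₁ cos φ₂ cos Δλ = 0.005377
θ = atan2(y, x) = 67.3386° → 67.3386° (mod 360°)

67.3°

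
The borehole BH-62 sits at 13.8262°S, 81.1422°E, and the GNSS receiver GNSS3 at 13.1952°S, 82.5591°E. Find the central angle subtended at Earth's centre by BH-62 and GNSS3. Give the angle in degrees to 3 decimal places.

1.515°

Δφ = 0.6310°,  Δλ = 1.4169°
a = sin²(Δφ/2) + cos φ₁ cos φ₂ sin²(Δλ/2) = 0.000175
c = 2·arcsin(√a) = 0.026447 rad = 1.5153°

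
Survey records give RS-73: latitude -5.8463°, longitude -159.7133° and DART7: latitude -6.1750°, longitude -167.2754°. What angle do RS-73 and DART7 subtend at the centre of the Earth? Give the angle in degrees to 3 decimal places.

Δφ = -0.3287°,  Δλ = -7.5621°
a = sin²(Δφ/2) + cos φ₁ cos φ₂ sin²(Δλ/2) = 0.004309
c = 2·arcsin(√a) = 0.131382 rad = 7.5276°

7.528°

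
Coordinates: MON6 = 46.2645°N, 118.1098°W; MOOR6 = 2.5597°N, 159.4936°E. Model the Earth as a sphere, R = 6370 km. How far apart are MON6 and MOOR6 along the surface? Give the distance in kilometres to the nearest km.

Δφ = -43.7048°,  Δλ = -82.3966°
a = sin²(Δφ/2) + cos φ₁ cos φ₂ sin²(Δλ/2) = 0.438174
c = 2·arcsin(√a) = 1.446828 rad = 82.8971°
d = R·c = 6370 × 1.446828 = 9216.3 km

9216 km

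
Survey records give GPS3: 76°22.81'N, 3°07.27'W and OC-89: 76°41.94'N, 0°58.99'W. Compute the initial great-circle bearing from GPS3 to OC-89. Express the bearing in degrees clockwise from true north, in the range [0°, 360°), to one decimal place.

56.3°

GPS3: φ = +76.38017°, λ = -3.12117°
OC-89: φ = +76.69900°, λ = -0.98317°
Δλ = 2.1380°
y = sin Δλ · cos φ₂ = 0.008583
x = cos φ₁ sin φ₂ − sin φ₁ cos φ₂ cos Δλ = 0.005720
θ = atan2(y, x) = 56.3177° → 56.3177° (mod 360°)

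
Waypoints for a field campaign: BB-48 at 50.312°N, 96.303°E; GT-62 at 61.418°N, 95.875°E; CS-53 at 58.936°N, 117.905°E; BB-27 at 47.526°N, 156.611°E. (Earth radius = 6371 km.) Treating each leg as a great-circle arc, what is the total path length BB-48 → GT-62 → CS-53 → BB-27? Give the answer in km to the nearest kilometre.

5297 km

BB-48→GT-62: c = 0.193881 rad, d = 1235.21 km
GT-62→CS-53: c = 0.195050 rad, d = 1242.66 km
CS-53→BB-27: c = 0.442440 rad, d = 2818.79 km
Total = 1235.21 + 1242.66 + 2818.79 = 5296.66 km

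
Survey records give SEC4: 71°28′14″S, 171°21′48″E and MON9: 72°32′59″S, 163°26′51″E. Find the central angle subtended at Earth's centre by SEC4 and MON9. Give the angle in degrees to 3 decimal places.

SEC4: φ = -71.47056°, λ = +171.36333°
MON9: φ = -72.54972°, λ = +163.44750°
Δφ = -1.0792°,  Δλ = -7.9158°
a = sin²(Δφ/2) + cos φ₁ cos φ₂ sin²(Δλ/2) = 0.000543
c = 2·arcsin(√a) = 0.046597 rad = 2.6698°

2.670°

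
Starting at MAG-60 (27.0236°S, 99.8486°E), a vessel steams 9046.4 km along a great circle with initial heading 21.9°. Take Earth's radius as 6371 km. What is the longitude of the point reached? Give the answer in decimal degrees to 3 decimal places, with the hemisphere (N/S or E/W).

δ = d/R = 9046.4/6371 = 1.419934 rad
φ₂ = arcsin(sin φ₁ cos δ + cos φ₁ sin δ cos θ)
   = arcsin(-0.45436·0.15029 + 0.89082·0.98864·0.92784) = 48.49181°
λ₂ = λ₁ + atan2(sin θ sin δ cos φ₁, cos δ − sin φ₁ sin φ₂) = 133.65684°

133.657°E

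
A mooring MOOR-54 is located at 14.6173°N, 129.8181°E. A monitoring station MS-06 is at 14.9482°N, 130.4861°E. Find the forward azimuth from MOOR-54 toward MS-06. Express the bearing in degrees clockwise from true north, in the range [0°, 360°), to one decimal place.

62.8°

Δλ = 0.6680°
y = sin Δλ · cos φ₂ = 0.011264
x = cos φ₁ sin φ₂ − sin φ₁ cos φ₂ cos Δλ = 0.005792
θ = atan2(y, x) = 62.7882° → 62.7882° (mod 360°)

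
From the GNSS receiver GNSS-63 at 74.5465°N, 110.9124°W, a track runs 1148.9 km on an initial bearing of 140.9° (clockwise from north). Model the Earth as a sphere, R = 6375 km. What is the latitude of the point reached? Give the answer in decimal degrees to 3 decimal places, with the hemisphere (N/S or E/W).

δ = d/R = 1148.9/6375 = 0.180220 rad
φ₂ = arcsin(sin φ₁ cos δ + cos φ₁ sin δ cos θ)
   = arcsin(0.96385·0.98380 + 0.26646·0.17925·-0.77605) = 65.66783°
λ₂ = λ₁ + atan2(sin θ sin δ cos φ₁, cos δ − sin φ₁ sin φ₂) = -94.98817°

65.668°N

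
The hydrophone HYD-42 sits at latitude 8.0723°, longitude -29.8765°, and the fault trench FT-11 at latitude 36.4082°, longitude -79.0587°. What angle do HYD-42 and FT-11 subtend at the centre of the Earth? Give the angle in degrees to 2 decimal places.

52.83°

Δφ = 28.3359°,  Δλ = -49.1822°
a = sin²(Δφ/2) + cos φ₁ cos φ₂ sin²(Δλ/2) = 0.197899
c = 2·arcsin(√a) = 0.922033 rad = 52.8286°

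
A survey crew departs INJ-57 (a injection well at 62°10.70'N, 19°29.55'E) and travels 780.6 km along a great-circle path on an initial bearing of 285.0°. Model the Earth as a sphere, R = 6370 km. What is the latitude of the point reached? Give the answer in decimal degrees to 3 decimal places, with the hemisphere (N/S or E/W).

63.194°N

INJ-57: φ = +62.17833°, λ = +19.49250°
δ = d/R = 780.6/6370 = 0.122543 rad
φ₂ = arcsin(sin φ₁ cos δ + cos φ₁ sin δ cos θ)
   = arcsin(0.88440·0.99250 + 0.46672·0.12224·0.25882) = 63.19394°
λ₂ = λ₁ + atan2(sin θ sin δ cos φ₁, cos δ − sin φ₁ sin φ₂) = 4.31467°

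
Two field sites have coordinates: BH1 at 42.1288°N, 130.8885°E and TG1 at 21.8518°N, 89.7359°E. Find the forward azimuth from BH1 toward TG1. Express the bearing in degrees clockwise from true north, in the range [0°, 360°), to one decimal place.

Δλ = -41.1526°
y = sin Δλ · cos φ₂ = -0.610784
x = cos φ₁ sin φ₂ − sin φ₁ cos φ₂ cos Δλ = -0.192751
θ = atan2(y, x) = -107.5146° → 252.4854° (mod 360°)

252.5°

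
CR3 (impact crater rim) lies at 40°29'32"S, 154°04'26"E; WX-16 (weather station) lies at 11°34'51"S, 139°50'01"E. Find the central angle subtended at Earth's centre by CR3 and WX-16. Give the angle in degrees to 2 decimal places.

CR3: φ = -40.49222°, λ = +154.07389°
WX-16: φ = -11.58083°, λ = +139.83361°
Δφ = 28.9114°,  Δλ = -14.2403°
a = sin²(Δφ/2) + cos φ₁ cos φ₂ sin²(Δλ/2) = 0.073762
c = 2·arcsin(√a) = 0.550092 rad = 31.5180°

31.52°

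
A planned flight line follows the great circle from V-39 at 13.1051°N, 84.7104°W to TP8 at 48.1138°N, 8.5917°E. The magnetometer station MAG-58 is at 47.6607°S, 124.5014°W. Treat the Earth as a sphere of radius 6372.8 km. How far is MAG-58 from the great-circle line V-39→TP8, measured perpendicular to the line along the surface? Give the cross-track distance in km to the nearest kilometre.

1570 km

δ₁₃ = central angle V-39→MAG-58 = 1.227656 rad  (haversine)
θ₁₃ = bearing V-39→MAG-58 = 207.241°,  θ₁₂ = bearing V-39→TP8 = 42.250°
dₓₜ = R·arcsin(sin δ₁₃ · sin(θ₁₃ − θ₁₂)) = 6372.8·arcsin(0.94170·sin(164.990°)) = 1570.045 km
|dₓₜ| = 1570.045 km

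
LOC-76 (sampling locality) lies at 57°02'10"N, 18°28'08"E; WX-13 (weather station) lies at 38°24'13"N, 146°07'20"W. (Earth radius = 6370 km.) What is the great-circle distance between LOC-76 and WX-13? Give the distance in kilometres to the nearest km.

9303 km

LOC-76: φ = +57.03611°, λ = +18.46889°
WX-13: φ = +38.40361°, λ = -146.12222°
Δφ = -18.6325°,  Δλ = -164.5911°
a = sin²(Δφ/2) + cos φ₁ cos φ₂ sin²(Δλ/2) = 0.444937
c = 2·arcsin(√a) = 1.460447 rad = 83.6774°
d = R·c = 6370 × 1.460447 = 9303.0 km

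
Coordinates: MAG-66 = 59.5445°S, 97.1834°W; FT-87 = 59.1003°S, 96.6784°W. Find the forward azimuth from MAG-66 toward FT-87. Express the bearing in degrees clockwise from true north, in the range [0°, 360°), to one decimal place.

Δλ = 0.5050°
y = sin Δλ · cos φ₂ = 0.004526
x = cos φ₁ sin φ₂ − sin φ₁ cos φ₂ cos Δλ = 0.007735
θ = atan2(y, x) = 30.3329° → 30.3329° (mod 360°)

30.3°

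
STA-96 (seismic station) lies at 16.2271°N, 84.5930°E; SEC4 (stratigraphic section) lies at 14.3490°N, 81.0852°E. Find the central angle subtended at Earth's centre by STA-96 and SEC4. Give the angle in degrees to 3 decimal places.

Δφ = -1.8781°,  Δλ = -3.5078°
a = sin²(Δφ/2) + cos φ₁ cos φ₂ sin²(Δλ/2) = 0.001140
c = 2·arcsin(√a) = 0.067540 rad = 3.8697°

3.870°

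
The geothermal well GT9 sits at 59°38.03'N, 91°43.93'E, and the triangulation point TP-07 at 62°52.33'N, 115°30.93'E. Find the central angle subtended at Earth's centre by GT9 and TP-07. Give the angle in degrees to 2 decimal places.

11.81°

GT9: φ = +59.63383°, λ = +91.73217°
TP-07: φ = +62.87217°, λ = +115.51550°
Δφ = 3.2383°,  Δλ = 23.7833°
a = sin²(Δφ/2) + cos φ₁ cos φ₂ sin²(Δλ/2) = 0.010586
c = 2·arcsin(√a) = 0.206142 rad = 11.8111°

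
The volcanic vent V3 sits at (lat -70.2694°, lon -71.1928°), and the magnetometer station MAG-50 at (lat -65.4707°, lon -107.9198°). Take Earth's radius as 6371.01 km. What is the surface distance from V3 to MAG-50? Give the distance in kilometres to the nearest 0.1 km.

1598.9 km

Δφ = 4.7987°,  Δλ = -36.7270°
a = sin²(Δφ/2) + cos φ₁ cos φ₂ sin²(Δλ/2) = 0.015664
c = 2·arcsin(√a) = 0.250967 rad = 14.3793°
d = R·c = 6371.01 × 0.250967 = 1598.9 km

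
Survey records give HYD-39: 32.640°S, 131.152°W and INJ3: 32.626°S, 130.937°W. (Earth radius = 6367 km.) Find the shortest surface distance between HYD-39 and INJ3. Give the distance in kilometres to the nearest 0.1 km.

20.2 km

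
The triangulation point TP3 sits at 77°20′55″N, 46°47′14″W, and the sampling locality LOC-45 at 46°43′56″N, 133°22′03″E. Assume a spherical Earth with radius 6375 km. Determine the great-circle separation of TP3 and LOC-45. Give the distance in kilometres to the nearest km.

TP3: φ = +77.34861°, λ = -46.78722°
LOC-45: φ = +46.73222°, λ = +133.36750°
Δφ = -30.6164°,  Δλ = -179.8453°
a = sin²(Δφ/2) + cos φ₁ cos φ₂ sin²(Δλ/2) = 0.219819
c = 2·arcsin(√a) = 0.975973 rad = 55.9191°
d = R·c = 6375 × 0.975973 = 6221.8 km

6222 km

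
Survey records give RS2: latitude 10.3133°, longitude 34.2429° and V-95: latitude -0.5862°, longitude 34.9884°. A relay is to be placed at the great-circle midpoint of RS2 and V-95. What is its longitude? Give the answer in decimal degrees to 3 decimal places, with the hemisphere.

34.619°E

Bx = cos φ₂ cos Δλ = 0.999863,  By = cos φ₂ sin Δλ = 0.013010
φₘ = atan2(sin φ₁ + sin φ₂, √((cos φ₁ + Bx)² + By²)) = 4.86365°
λₘ = λ₁ + atan2(By, cos φ₁ + Bx) = 34.61868°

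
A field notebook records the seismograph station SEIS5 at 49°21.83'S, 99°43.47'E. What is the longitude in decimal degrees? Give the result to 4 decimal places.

99° + 43.47′/60 = 99 + 0.72450 = 99.7245°

99.7245°E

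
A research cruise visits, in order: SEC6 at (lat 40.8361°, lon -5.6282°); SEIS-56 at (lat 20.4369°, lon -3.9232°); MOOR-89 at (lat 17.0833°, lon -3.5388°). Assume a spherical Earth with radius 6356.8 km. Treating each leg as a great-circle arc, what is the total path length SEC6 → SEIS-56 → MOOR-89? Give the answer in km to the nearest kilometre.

SEC6→SEIS-56: c = 0.356933 rad, d = 2268.95 km
SEIS-56→MOOR-89: c = 0.058875 rad, d = 374.26 km
Total = 2268.95 + 374.26 = 2643.21 km

2643 km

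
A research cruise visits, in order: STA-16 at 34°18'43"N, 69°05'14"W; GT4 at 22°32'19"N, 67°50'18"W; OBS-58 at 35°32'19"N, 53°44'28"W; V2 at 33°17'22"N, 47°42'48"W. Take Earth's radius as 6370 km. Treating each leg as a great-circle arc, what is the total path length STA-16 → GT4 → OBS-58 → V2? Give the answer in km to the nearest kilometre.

STA-16: φ = +34.31194°, λ = -69.08722°
GT4: φ = +22.53861°, λ = -67.83833°
OBS-58: φ = +35.53861°, λ = -53.74111°
V2: φ = +33.28944°, λ = -47.71333°
STA-16→GT4: c = 0.206370 rad, d = 1314.58 km
GT4→OBS-58: c = 0.311954 rad, d = 1987.15 km
OBS-58→V2: c = 0.095232 rad, d = 606.63 km
Total = 1314.58 + 1987.15 + 606.63 = 3908.35 km

3908 km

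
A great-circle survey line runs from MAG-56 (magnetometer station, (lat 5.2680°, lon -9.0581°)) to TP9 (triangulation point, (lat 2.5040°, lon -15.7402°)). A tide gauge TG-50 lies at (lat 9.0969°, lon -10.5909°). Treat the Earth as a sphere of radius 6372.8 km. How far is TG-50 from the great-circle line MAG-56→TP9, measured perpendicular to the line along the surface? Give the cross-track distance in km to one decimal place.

δ₁₃ = central angle MAG-56→TG-50 = 0.071903 rad  (haversine)
θ₁₃ = bearing MAG-56→TG-50 = 338.429°,  θ₁₂ = bearing MAG-56→TP9 = 247.733°
dₓₜ = R·arcsin(sin δ₁₃ · sin(θ₁₃ − θ₁₂)) = 6372.8·arcsin(0.07184·sin(90.696°)) = 458.191 km
|dₓₜ| = 458.191 km

458.2 km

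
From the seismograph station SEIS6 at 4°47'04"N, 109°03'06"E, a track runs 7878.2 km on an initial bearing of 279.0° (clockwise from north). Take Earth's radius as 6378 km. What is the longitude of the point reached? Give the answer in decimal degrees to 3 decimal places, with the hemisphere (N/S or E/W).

SEIS6: φ = +4.78444°, λ = +109.05167°
δ = d/R = 7878.2/6378 = 1.235215 rad
φ₂ = arcsin(sin φ₁ cos δ + cos φ₁ sin δ cos θ)
   = arcsin(0.08341·0.32932 + 0.99652·0.94422·0.15643) = 10.05895°
λ₂ = λ₁ + atan2(sin θ sin δ cos φ₁, cos δ − sin φ₁ sin φ₂) = 37.76187°

37.762°E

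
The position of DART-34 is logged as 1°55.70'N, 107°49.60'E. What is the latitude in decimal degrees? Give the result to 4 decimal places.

1.9283°N

1° + 55.70′/60 = 1 + 0.92833 = 1.9283°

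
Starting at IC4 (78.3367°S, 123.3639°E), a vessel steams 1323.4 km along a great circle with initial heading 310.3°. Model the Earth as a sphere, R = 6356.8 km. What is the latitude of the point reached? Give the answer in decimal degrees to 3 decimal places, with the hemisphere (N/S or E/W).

68.620°S

δ = d/R = 1323.4/6356.8 = 0.208187 rad
φ₂ = arcsin(sin φ₁ cos δ + cos φ₁ sin δ cos θ)
   = arcsin(-0.97935·0.97841 + 0.20216·0.20669·0.64679) = -68.61958°
λ₂ = λ₁ + atan2(sin θ sin δ cos φ₁, cos δ − sin φ₁ sin φ₂) = 97.74434°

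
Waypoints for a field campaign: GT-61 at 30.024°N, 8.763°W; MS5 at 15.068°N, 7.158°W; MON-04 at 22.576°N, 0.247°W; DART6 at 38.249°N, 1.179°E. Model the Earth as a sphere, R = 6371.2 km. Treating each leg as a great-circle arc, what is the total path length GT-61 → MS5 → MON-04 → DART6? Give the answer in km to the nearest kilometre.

GT-61→MS5: c = 0.262299 rad, d = 1671.16 km
MS5→MON-04: c = 0.173722 rad, d = 1106.81 km
MON-04→DART6: c = 0.274376 rad, d = 1748.10 km
Total = 1671.16 + 1106.81 + 1748.10 = 4526.08 km

4526 km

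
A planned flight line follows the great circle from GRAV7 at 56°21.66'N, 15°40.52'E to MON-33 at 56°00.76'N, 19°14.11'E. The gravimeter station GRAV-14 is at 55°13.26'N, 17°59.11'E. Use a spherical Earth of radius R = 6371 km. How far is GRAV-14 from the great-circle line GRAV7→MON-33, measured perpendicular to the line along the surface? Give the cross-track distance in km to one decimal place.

101.3 km

GRAV7: φ = +56.36100°, λ = +15.67533°
MON-33: φ = +56.01267°, λ = +19.23517°
GRAV-14: φ = +55.22100°, λ = +17.98517°
δ₁₃ = central angle GRAV7→GRAV-14 = 0.030157 rad  (haversine)
θ₁₃ = bearing GRAV7→GRAV-14 = 130.319°,  θ₁₂ = bearing GRAV7→MON-33 = 98.491°
dₓₜ = R·arcsin(sin δ₁₃ · sin(θ₁₃ − θ₁₂)) = 6371·arcsin(0.03015·sin(31.828°)) = 101.312 km
|dₓₜ| = 101.312 km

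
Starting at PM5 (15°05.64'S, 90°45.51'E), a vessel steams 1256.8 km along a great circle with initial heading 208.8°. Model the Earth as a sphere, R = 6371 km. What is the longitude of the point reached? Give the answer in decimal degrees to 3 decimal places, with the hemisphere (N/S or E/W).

PM5: φ = -15.09400°, λ = +90.75850°
δ = d/R = 1256.8/6371 = 0.197269 rad
φ₂ = arcsin(sin φ₁ cos δ + cos φ₁ sin δ cos θ)
   = arcsin(-0.26040·0.98061 + 0.96550·0.19599·-0.87631) = -24.90890°
λ₂ = λ₁ + atan2(sin θ sin δ cos φ₁, cos δ − sin φ₁ sin φ₂) = 84.78297°

84.783°E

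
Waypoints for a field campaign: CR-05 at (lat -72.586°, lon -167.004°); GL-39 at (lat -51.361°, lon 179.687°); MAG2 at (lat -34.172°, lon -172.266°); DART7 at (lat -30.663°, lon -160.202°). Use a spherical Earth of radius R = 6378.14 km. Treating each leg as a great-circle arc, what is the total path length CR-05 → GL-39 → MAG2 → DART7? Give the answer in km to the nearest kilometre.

5668 km

CR-05→GL-39: c = 0.384071 rad, d = 2449.66 km
GL-39→MAG2: c = 0.316764 rad, d = 2020.37 km
MAG2→DART7: c = 0.187852 rad, d = 1198.15 km
Total = 2449.66 + 2020.37 + 1198.15 = 5668.17 km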